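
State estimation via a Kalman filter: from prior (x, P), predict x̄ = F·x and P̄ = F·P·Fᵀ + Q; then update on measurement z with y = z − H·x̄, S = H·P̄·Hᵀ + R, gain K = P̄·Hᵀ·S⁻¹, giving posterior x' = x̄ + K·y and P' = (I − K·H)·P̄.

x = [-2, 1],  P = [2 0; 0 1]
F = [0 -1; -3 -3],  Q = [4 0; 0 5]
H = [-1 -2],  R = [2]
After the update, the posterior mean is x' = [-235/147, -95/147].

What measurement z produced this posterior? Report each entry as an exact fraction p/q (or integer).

z = [3]

x̄ = F·x = [-1, 3]
P̄ = F·P·Fᵀ + Q = [5 3; 3 32]
S = H·P̄·Hᵀ + R = [147]
K = P̄·Hᵀ·S⁻¹ = [-11/147; -67/147]
x' − x̄ = [-88/147, -536/147] = K·y
y = (KᵀK)⁻¹·Kᵀ·(x' − x̄) = [8]
z = y + H·x̄ = [8] + [-5] = [3]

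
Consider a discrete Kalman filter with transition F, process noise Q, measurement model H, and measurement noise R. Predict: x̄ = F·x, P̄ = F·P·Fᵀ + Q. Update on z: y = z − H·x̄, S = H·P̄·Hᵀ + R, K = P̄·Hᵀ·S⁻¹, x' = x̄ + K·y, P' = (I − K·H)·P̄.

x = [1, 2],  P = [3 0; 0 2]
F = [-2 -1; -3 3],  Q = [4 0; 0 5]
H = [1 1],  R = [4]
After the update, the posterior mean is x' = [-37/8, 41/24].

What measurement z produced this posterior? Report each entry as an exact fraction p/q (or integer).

x̄ = F·x = [-4, 3]
P̄ = F·P·Fᵀ + Q = [18 12; 12 50]
S = H·P̄·Hᵀ + R = [96]
K = P̄·Hᵀ·S⁻¹ = [5/16; 31/48]
x' − x̄ = [-5/8, -31/24] = K·y
y = (KᵀK)⁻¹·Kᵀ·(x' − x̄) = [-2]
z = y + H·x̄ = [-2] + [-1] = [-3]

z = [-3]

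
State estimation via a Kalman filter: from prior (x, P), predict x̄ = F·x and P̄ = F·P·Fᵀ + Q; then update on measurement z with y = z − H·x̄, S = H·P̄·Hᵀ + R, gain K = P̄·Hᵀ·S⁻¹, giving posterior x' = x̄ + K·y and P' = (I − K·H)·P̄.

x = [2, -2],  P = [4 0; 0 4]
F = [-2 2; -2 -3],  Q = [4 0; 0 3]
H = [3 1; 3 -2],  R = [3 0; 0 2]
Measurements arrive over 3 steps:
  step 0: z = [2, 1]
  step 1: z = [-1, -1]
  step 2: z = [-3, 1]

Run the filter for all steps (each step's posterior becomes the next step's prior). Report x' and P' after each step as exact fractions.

step 0: x̄ = F·x = [-8, 2]
step 0: P̄ = F·P·Fᵀ + Q = [36 -8; -8 55]
step 0: y = z − H·x̄ = [24, 29]
step 0: S = H·P̄·Hᵀ + R = [334 238; 238 642]
step 0: K = P̄·Hᵀ·S⁻¹ = [4336/19723 2202/19723; 25897/78892 -26067/78892]
step 0: x' = x̄ + K·y = [10138/19723, 23369/78892]
step 0: P' = (I − K·H)·P̄ = [3380/19723 2868/19723; 2868/19723 43275/78892]
step 1: x̄ = F·x = [-17183/39446, -151211/78892]
step 1: P̄ = F·P·Fᵀ + Q = [112743/19723 -91313/39446; -91313/39446 817895/78892]
step 1: y = z − H·x̄ = [15947/7172, -69554/19723]
step 1: S = H·P̄·Hᵀ + R = [33203/652 67519/1793; 67519/1793 2419906/19723]
step 1: K = P̄·Hᵀ·S⁻¹ = [39443618/190530299 21713916/190530299; 57680009/190530299 -60685494/190530299]
step 1: x' = x̄ + K·y = [-71868402/190530299, -22924346/190530299]
step 1: P' = (I − K·H)·P̄ = [31121060/190530299 24967674/190530299; 24967674/190530299 98137005/190530299]
step 2: x̄ = F·x = [97888112/190530299, 212509842/190530299]
step 2: P̄ = F·P·Fᵀ + Q = [1079412064/190530299 -414402442/190530299; -414402442/190530299 1878920270/190530299]
step 2: y = z − H·x̄ = [-1077765075/190530299, 321885647/190530299]
step 2: S = H·P̄·Hᵀ + R = [9678805091/190530299 7200075362/190530299; 7200075362/190530299 22584279558/190530299]
step 2: K = P̄·Hᵀ·S⁻¹ = [90513815306/437588550533 49945552392/437588550533; 132170685278/437588550533 -139036544133/437588550533]
step 2: x' = x̄ + K·y = [-202808454370/437588550533, -494466986385/437588550533]
step 2: P' = (I − K·H)·P̄ = [71441555180/437588550533 57216780378/437588550533; 57216780378/437588550533 224861714700/437588550533]

step 0: x' = [10138/19723, 23369/78892], P' = [3380/19723 2868/19723; 2868/19723 43275/78892]
step 1: x' = [-71868402/190530299, -22924346/190530299], P' = [31121060/190530299 24967674/190530299; 24967674/190530299 98137005/190530299]
step 2: x' = [-202808454370/437588550533, -494466986385/437588550533], P' = [71441555180/437588550533 57216780378/437588550533; 57216780378/437588550533 224861714700/437588550533]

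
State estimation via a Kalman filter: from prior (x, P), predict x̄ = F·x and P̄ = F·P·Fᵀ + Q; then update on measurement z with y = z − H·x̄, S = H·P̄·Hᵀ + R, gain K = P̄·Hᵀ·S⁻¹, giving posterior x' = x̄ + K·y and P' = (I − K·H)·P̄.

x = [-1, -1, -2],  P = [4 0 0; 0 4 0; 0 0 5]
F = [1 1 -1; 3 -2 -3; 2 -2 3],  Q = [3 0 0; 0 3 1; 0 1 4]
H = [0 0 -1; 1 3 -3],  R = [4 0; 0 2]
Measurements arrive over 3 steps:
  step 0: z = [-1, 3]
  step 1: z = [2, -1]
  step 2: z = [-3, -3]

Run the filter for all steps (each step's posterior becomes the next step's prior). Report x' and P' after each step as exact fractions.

step 0: x̄ = F·x = [0, 5, -6]
step 0: P̄ = F·P·Fᵀ + Q = [16 19 -15; 19 100 -4; -15 -4 81]
step 0: y = z − H·x̄ = [-7, -30]
step 0: S = H·P̄·Hᵀ + R = [85 270; 270 1923]
step 0: K = P̄·Hᵀ·S⁻¹ = [-201/6037 1196/18111; -27226/30185 5411/18111; -27621/30185 -72/6037]
step 0: x' = x̄ + K·y = [-10553/6037, 70957/30185, 23037/30185]
step 0: P' = (I − K·H)·P̄ = [157693/18111 -49355/18111 804/6037; -49355/18111 427007/90555 108904/30185; 804/6037 108904/30185 110484/30185]
step 1: x̄ = F·x = [-969/6037, -73864/6037, -178333/30185]
step 1: P̄ = F·P·Fᵀ + Q = [129499/18111 371978/18111 91612/6037; 371978/18111 3744742/18111 403349/6037; 91612/6037 403349/6037 2135184/30185]
step 1: y = z − H·x̄ = [-117963/30185, 547621/30185]
step 1: S = H·P̄·Hᵀ + R = [2255924/30185 -102743/30185; -102743/30185 121001993/90555]
step 1: K = P̄·Hᵀ·S⁻¹ = [-1829052093/9042227321 152615096/9042227321; -7948740804/9042227321 2959925143/9042227321; -8558219349/9042227321 1232916/9042227321]
step 1: x' = x̄ + K·y = [8465334178/9042227321, -25870495809/9042227321, -19953590362/9042227321]
step 1: P' = (I − K·H)·P̄ = [33351583321/9042227321 -3699242671/9042227321 7316208372/9042227321; -3699242671/9042227321 35001327535/9042227321 31794963216/9042227321; 7316208372/9042227321 31794963216/9042227321 34232877396/9042227321]
step 2: x̄ = F·x = [2548428731/9042227321, 136997765238/9042227321, 8810888888/9042227321]
step 2: P̄ = F·P·Fᵀ + Q = [44091641697/9042227321 53359270962/9042227321 60292903836/9042227321; 53359270962/9042227321 1069630858504/9042227321 100002192649/9042227321; 60292903836/9042227321 100002192649/9042227321 353525332512/9042227321]
step 2: y = z − H·x̄ = [-18315793075/9042227321, -414235739744/9042227321]
step 2: S = H·P̄·Hᵀ + R = [389694241796/9042227321 700276515753/9042227321; 700276515753/9042227321 11028940550557/9042227321]
step 2: K = P̄·Hᵀ·S⁻¹ = [-75343915636287/421082913753403 5673156763848/421082913753403; -351385661995244/421082913753403 135409016772309/421082913753403; -376967151551175/421082913753403 -2801106063012/421082913753403]
step 2: x' = x̄ + K·y = [11397531977686/421082913753403, 888284570042758/421082913753403, 1302210720180277/421082913753403]
step 2: P' = (I − K·H)·P̄ = [1536280936997079/421082913753403 -206935878611313/421082913753403 301375662545148/421082913753403; -206935878611313/421082913753403 1564793952032953/421082913753403 1405542647980976/421082913753403; 301375662545148/421082913753403 1405542647980976/421082913753403 1507868606204700/421082913753403]

step 0: x' = [-10553/6037, 70957/30185, 23037/30185], P' = [157693/18111 -49355/18111 804/6037; -49355/18111 427007/90555 108904/30185; 804/6037 108904/30185 110484/30185]
step 1: x' = [8465334178/9042227321, -25870495809/9042227321, -19953590362/9042227321], P' = [33351583321/9042227321 -3699242671/9042227321 7316208372/9042227321; -3699242671/9042227321 35001327535/9042227321 31794963216/9042227321; 7316208372/9042227321 31794963216/9042227321 34232877396/9042227321]
step 2: x' = [11397531977686/421082913753403, 888284570042758/421082913753403, 1302210720180277/421082913753403], P' = [1536280936997079/421082913753403 -206935878611313/421082913753403 301375662545148/421082913753403; -206935878611313/421082913753403 1564793952032953/421082913753403 1405542647980976/421082913753403; 301375662545148/421082913753403 1405542647980976/421082913753403 1507868606204700/421082913753403]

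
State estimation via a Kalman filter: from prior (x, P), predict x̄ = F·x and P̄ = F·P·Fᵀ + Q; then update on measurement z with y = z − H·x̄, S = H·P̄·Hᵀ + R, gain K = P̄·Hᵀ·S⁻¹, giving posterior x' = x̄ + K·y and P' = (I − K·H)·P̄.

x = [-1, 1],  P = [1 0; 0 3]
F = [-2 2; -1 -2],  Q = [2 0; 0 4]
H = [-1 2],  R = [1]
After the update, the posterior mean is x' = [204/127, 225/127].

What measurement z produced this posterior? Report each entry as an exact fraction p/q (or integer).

z = [2]

x̄ = F·x = [4, -1]
P̄ = F·P·Fᵀ + Q = [18 -10; -10 17]
S = H·P̄·Hᵀ + R = [127]
K = P̄·Hᵀ·S⁻¹ = [-38/127; 44/127]
x' − x̄ = [-304/127, 352/127] = K·y
y = (KᵀK)⁻¹·Kᵀ·(x' − x̄) = [8]
z = y + H·x̄ = [8] + [-6] = [2]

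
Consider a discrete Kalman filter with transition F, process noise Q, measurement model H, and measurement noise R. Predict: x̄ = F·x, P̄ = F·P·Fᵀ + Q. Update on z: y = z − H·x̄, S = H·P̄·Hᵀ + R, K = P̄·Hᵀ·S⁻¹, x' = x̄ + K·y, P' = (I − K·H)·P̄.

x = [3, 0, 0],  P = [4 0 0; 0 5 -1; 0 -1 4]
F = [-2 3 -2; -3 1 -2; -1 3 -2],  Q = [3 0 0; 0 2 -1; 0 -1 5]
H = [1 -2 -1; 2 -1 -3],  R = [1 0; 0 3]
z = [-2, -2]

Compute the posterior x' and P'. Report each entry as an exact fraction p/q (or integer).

x' = [6619/4557, 8683/9114, 6368/4557]
P' = [111511/4557 22487/4557 67994/4557; 22487/4557 26587/18228 12154/4557; 67994/4557 12154/4557 43717/4557]

x̄ = F·x = [-6, -9, -3]
P̄ = F·P·Fᵀ + Q = [92 63 81; 63 63 50; 81 50 82]
y = z − H·x̄ = [-17, -8]
S = H·P̄·Hᵀ + R = [213 186; 186 248]
K = P̄·Hᵀ·S⁻¹ = [-47/147 -383/1519; -191/294 829/6076; -1/147 -813/1519]
x' = x̄ + K·y = [6619/4557, 8683/9114, 6368/4557]
P' = (I − K·H)·P̄ = [111511/4557 22487/4557 67994/4557; 22487/4557 26587/18228 12154/4557; 67994/4557 12154/4557 43717/4557]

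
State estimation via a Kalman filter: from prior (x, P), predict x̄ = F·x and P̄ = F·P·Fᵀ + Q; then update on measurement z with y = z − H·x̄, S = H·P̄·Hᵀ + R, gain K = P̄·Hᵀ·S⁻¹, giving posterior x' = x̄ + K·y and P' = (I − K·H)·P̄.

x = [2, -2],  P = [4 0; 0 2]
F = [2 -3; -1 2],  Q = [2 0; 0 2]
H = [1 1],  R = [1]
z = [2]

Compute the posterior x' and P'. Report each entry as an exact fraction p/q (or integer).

x̄ = F·x = [10, -6]
P̄ = F·P·Fᵀ + Q = [36 -20; -20 14]
y = z − H·x̄ = [-2]
S = H·P̄·Hᵀ + R = [11]
K = P̄·Hᵀ·S⁻¹ = [16/11; -6/11]
x' = x̄ + K·y = [78/11, -54/11]
P' = (I − K·H)·P̄ = [140/11 -124/11; -124/11 118/11]

x' = [78/11, -54/11]
P' = [140/11 -124/11; -124/11 118/11]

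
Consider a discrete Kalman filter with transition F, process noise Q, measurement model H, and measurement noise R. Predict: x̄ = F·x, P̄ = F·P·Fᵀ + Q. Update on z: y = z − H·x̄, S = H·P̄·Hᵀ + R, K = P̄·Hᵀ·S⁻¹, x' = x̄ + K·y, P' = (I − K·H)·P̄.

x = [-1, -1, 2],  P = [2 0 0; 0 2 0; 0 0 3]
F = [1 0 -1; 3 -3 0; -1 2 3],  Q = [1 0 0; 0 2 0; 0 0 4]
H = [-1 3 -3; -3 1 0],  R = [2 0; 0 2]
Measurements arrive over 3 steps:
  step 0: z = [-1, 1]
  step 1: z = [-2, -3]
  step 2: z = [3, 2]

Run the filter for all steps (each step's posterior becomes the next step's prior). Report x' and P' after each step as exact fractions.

step 0: x' = [-29217/53849, -18152/53849, 10106/53849], P' = [40980/53849 97926/53849 82310/53849; 97926/53849 322670/53849 284124/53849; 82310/53849 284124/53849 263376/53849]
step 1: x' = [220047325/452228573, -424210215/452228573, -194335711/452228573], P' = [166184171/452228573 260917524/452228573 194587858/452228573; 260917524/452228573 855432344/452228573 734921064/452228573; 194587858/452228573 734921064/452228573 740564312/452228573]
step 2: x' = [312849773647/5187663021851, 10704386392949/5187663021851, 5317295305203/5187663021851], P' = [1874190812684/5187663021851 2905839842328/5187663021851 2153711106358/5187663021851; 2905839842328/5187663021851 9575509718906/5187663021851 8215142712468/5187663021851; 2153711106358/5187663021851 8215142712468/5187663021851 8297647950256/5187663021851]

step 0: x̄ = F·x = [-3, 0, 5]
step 0: P̄ = F·P·Fᵀ + Q = [6 6 -11; 6 38 -18; -11 -18 41]
step 0: y = z − H·x̄ = [11, -8]
step 0: S = H·P̄·Hᵀ + R = [941 27; 27 58]
step 0: K = P̄·Hᵀ·S⁻¹ = [2934/53849 -12507/53849; 8856/53849 14446/53849; -10033/53849 18597/53849]
step 0: x' = x̄ + K·y = [-29217/53849, -18152/53849, 10106/53849]
step 0: P' = (I − K·H)·P̄ = [40980/53849 97926/53849 82310/53849; 97926/53849 322670/53849 284124/53849; 82310/53849 284124/53849 263376/53849]
step 1: x̄ = F·x = [-39323/53849, -33195/53849, 23231/53849]
step 1: P̄ = F·P·Fᵀ + Q = [193585/53849 434604/53849 -874264/53849; 434604/53849 1617880/53849 -2993952/53849; -874264/53849 -2993952/53849 6441364/53849]
step 1: y = z − H·x̄ = [22257/53849, -246321/53849]
step 1: S = H·P̄·Hᵀ + R = [118872407/53849 2201835/53849; 2201835/53849 860219/53849]
step 1: K = P̄·Hᵀ·S⁻¹ = [32804827/904457146 -237634989/904457146; 50308158/452228573 36339886/452228573; -105758801/452228573 75578745/452228573]
step 1: x' = x̄ + K·y = [220047325/452228573, -424210215/452228573, -194335711/452228573]
step 1: P' = (I − K·H)·P̄ = [166184171/452228573 260917524/452228573 194587858/452228573; 260917524/452228573 855432344/452228573 734921064/452228573; 194587858/452228573 734921064/452228573 740564312/452228573]
step 2: x̄ = F·x = [414383036/452228573, 1932772620/452228573, -1651474888/452228573]
step 2: P̄ = F·P·Fᵀ + Q = [969801340/452228573 1336799559/452228573 -2557532755/452228573; 1336799559/452228573 5402490349/452228573 -8145887715/452228573; -2557532755/452228573 -8145887715/452228573 18669762171/452228573]
step 2: y = z − H·x̄ = [-8981673769/452228573, 214833634/452228573]
step 2: S = H·P̄·Hᵀ + R = [341784516152/452228573 7168747827/452228573; 7168747827/452228573 7014362201/452228573]
step 2: K = P̄·Hᵀ·S⁻¹ = [191097697613/5187663021851 -1358366297862/5187663021851; 587630588493/5187663021851 428995095961/5187663021851; -1200613409861/5187663021851 877004696697/5187663021851]
step 2: x' = x̄ + K·y = [312849773647/5187663021851, 10704386392949/5187663021851, 5317295305203/5187663021851]
step 2: P' = (I − K·H)·P̄ = [1874190812684/5187663021851 2905839842328/5187663021851 2153711106358/5187663021851; 2905839842328/5187663021851 9575509718906/5187663021851 8215142712468/5187663021851; 2153711106358/5187663021851 8215142712468/5187663021851 8297647950256/5187663021851]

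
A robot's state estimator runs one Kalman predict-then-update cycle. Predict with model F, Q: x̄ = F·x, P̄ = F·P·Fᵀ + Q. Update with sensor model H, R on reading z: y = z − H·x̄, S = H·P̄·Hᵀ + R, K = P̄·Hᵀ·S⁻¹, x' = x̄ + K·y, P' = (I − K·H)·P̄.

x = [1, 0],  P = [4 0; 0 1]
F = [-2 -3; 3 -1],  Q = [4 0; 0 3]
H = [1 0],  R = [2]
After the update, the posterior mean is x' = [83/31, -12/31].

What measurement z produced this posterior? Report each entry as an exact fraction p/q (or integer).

x̄ = F·x = [-2, 3]
P̄ = F·P·Fᵀ + Q = [29 -21; -21 40]
S = H·P̄·Hᵀ + R = [31]
K = P̄·Hᵀ·S⁻¹ = [29/31; -21/31]
x' − x̄ = [145/31, -105/31] = K·y
y = (KᵀK)⁻¹·Kᵀ·(x' − x̄) = [5]
z = y + H·x̄ = [5] + [-2] = [3]

z = [3]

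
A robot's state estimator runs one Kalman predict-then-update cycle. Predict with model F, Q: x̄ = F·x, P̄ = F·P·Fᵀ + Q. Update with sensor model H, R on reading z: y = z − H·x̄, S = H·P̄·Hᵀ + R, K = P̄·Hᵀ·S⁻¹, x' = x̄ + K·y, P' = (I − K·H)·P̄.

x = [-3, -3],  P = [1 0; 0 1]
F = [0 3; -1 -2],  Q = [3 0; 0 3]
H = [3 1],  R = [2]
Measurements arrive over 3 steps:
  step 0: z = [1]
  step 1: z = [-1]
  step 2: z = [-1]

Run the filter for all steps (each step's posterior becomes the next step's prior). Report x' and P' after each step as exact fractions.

step 0: x̄ = F·x = [-9, 9]
step 0: P̄ = F·P·Fᵀ + Q = [12 -6; -6 8]
step 0: y = z − H·x̄ = [19]
step 0: S = H·P̄·Hᵀ + R = [82]
step 0: K = P̄·Hᵀ·S⁻¹ = [15/41; -5/41]
step 0: x' = x̄ + K·y = [-84/41, 274/41]
step 0: P' = (I − K·H)·P̄ = [42/41 -96/41; -96/41 278/41]
step 1: x̄ = F·x = [822/41, -464/41]
step 1: P̄ = F·P·Fᵀ + Q = [2625/41 -1380/41; -1380/41 893/41]
step 1: y = z − H·x̄ = [-2043/41]
step 1: S = H·P̄·Hᵀ + R = [16320/41]
step 1: K = P̄·Hᵀ·S⁻¹ = [433/1088; -191/960]
step 1: x' = x̄ + K·y = [237/1088, -449/320]
step 1: P' = (I − K·H)·P̄ = [1065/1088 -137/64; -137/64 5783/960]
step 2: x̄ = F·x = [-1347/320, 14081/5440]
step 2: P̄ = F·P·Fᵀ + Q = [18309/320 -9511/320; -9511/320 318439/16320]
step 2: y = z − H·x̄ = [6147/680]
step 2: S = H·P̄·Hᵀ + R = [91321/255]
step 2: K = P̄·Hᵀ·S⁻¹ = [289527/730568; -142093/730568]
step 2: x' = x̄ + K·y = [-1831983/2922272, 2426149/2922272]
step 2: P' = (I − K·H)·P̄ = [2835141/2922272 -6189207/2922272; -6189207/2922272 17430877/2922272]

step 0: x' = [-84/41, 274/41], P' = [42/41 -96/41; -96/41 278/41]
step 1: x' = [237/1088, -449/320], P' = [1065/1088 -137/64; -137/64 5783/960]
step 2: x' = [-1831983/2922272, 2426149/2922272], P' = [2835141/2922272 -6189207/2922272; -6189207/2922272 17430877/2922272]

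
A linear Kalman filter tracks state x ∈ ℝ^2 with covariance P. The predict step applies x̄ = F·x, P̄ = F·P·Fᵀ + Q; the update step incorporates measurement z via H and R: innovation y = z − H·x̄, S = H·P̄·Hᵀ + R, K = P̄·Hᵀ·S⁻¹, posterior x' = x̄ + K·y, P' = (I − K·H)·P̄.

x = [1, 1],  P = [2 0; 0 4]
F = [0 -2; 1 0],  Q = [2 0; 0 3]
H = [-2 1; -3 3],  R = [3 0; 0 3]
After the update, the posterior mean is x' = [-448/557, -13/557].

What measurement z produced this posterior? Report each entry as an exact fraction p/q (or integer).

x̄ = F·x = [-2, 1]
P̄ = F·P·Fᵀ + Q = [18 0; 0 5]
S = H·P̄·Hᵀ + R = [80 123; 123 210]
K = P̄·Hᵀ·S⁻¹ = [-306/557 36/557; -265/557 195/557]
x' − x̄ = [666/557, -570/557] = K·y
y = (KᵀK)⁻¹·Kᵀ·(x' − x̄) = [-3, -7]
z = y + H·x̄ = [-3, -7] + [5, 9] = [2, 2]

z = [2, 2]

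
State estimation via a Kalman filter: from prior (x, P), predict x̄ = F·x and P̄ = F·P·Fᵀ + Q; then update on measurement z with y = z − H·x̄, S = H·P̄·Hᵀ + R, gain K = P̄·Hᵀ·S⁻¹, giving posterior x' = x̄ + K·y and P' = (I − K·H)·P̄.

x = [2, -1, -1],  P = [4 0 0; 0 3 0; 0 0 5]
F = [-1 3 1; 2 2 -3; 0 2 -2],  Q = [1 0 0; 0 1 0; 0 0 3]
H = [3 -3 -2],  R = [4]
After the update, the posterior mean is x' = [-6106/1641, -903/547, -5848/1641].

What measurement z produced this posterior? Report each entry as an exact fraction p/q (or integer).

x̄ = F·x = [-6, 5, 0]
P̄ = F·P·Fᵀ + Q = [37 -5 8; -5 74 42; 8 42 35]
S = H·P̄·Hᵀ + R = [1641]
K = P̄·Hᵀ·S⁻¹ = [110/1641; -107/547; -172/1641]
x' − x̄ = [3740/1641, -3638/547, -5848/1641] = K·y
y = (KᵀK)⁻¹·Kᵀ·(x' − x̄) = [34]
z = y + H·x̄ = [34] + [-33] = [1]

z = [1]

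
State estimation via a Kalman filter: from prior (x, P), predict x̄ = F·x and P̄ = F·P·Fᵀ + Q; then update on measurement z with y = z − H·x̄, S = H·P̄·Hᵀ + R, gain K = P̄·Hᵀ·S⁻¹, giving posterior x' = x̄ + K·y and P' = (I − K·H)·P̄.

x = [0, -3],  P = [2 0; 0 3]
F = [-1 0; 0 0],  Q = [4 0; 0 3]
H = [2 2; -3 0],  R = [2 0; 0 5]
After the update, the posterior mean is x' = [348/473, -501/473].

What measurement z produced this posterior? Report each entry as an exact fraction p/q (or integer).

x̄ = F·x = [0, 0]
P̄ = F·P·Fᵀ + Q = [6 0; 0 3]
S = H·P̄·Hᵀ + R = [38 -36; -36 59]
K = P̄·Hᵀ·S⁻¹ = [30/473 -126/473; 177/473 108/473]
x' − x̄ = [348/473, -501/473] = K·y
y = (KᵀK)⁻¹·Kᵀ·(x' − x̄) = [-1, -3]
z = y + H·x̄ = [-1, -3] + [0, 0] = [-1, -3]

z = [-1, -3]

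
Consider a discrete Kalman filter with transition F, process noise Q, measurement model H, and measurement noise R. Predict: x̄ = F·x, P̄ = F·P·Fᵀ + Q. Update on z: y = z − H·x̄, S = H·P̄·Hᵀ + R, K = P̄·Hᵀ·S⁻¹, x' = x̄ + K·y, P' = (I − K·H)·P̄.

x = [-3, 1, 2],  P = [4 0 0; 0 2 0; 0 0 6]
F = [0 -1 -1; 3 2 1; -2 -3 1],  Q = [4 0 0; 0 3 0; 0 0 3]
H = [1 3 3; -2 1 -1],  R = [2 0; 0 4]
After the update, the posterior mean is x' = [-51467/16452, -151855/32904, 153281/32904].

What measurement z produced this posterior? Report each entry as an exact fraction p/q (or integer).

z = [-3, -3]

x̄ = F·x = [-3, -5, 5]
P̄ = F·P·Fᵀ + Q = [12 -10 0; -10 53 -30; 0 -30 43]
S = H·P̄·Hᵀ + R = [278 56; 56 248]
K = P̄·Hᵀ·S⁻¹ = [-160/4113 -2111/16452; 554/4113 12665/32904; 860/4113 -11239/32904]
x' − x̄ = [-2111/16452, 12665/32904, -11239/32904] = K·y
y = (KᵀK)⁻¹·Kᵀ·(x' − x̄) = [0, 1]
z = y + H·x̄ = [0, 1] + [-3, -4] = [-3, -3]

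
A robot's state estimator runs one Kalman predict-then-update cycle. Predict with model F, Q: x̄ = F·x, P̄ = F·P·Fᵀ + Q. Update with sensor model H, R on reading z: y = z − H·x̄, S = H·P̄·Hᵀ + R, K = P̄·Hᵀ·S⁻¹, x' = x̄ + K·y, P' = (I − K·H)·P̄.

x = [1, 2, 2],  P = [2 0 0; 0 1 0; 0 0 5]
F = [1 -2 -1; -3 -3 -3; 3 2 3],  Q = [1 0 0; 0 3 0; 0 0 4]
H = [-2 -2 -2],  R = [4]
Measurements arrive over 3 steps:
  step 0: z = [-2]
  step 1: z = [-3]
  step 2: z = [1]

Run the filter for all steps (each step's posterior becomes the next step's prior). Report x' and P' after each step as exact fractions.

step 0: x' = [-13/25, -207/25, 237/25], P' = [104/25 81/25 -171/25; 81/25 1434/25 -1494/25; -171/25 -1494/25 1654/25]
step 1: x' = [-149/5781, -9543/3854, 46937/11562], P' = [35153/5781 -3261/1927 -22516/5781; -3261/1927 21954/1927 -18630/1927; -22516/5781 -18630/1927 81119/5781]
step 2: x' = [-543893/352966, -1697141/352966, 1039681/176483], P' = [1168227/176483 -334461/176483 -723192/176483; -334461/176483 2090934/176483 -1750266/176483; -723192/176483 -1750266/176483 2531233/176483]

step 0: x̄ = F·x = [-5, -15, 13]
step 0: P̄ = F·P·Fᵀ + Q = [12 15 -13; 15 75 -69; -13 -69 71]
step 0: y = z − H·x̄ = [-16]
step 0: S = H·P̄·Hᵀ + R = [100]
step 0: K = P̄·Hᵀ·S⁻¹ = [-7/25; -21/50; 11/50]
step 0: x' = x̄ + K·y = [-13/25, -207/25, 237/25]
step 0: P' = (I − K·H)·P̄ = [104/25 81/25 -171/25; 81/25 1434/25 -1494/25; -171/25 -1494/25 1654/25]
step 1: x̄ = F·x = [164/25, -51/25, 258/25]
step 1: P̄ = F·P·Fᵀ + Q = [1561/25 51/25 1242/25; 51/25 291/25 -153/25; 1242/25 -153/25 1624/25]
step 1: y = z − H·x̄ = [667/25]
step 1: S = H·P̄·Hᵀ + R = [23124/25]
step 1: K = P̄·Hᵀ·S⁻¹ = [-1427/5781; -63/3854; -2713/11562]
step 1: x' = x̄ + K·y = [-149/5781, -9543/3854, 46937/11562]
step 1: P' = (I − K·H)·P̄ = [35153/5781 -3261/1927 -22516/5781; -3261/1927 21954/1927 -18630/1927; -22516/5781 -18630/1927 81119/5781]
step 2: x̄ = F·x = [3341/3854, -9005/1927, 27553/3854]
step 2: P̄ = F·P·Fᵀ + Q = [82035/1927 237/1927 28302/1927; 237/1927 23049/1927 -17079/1927; 28302/1927 -17079/1927 46552/1927]
step 2: y = z − H·x̄ = [14811/1927]
step 2: S = H·P̄·Hᵀ + R = [705932/1927]
step 2: K = P̄·Hᵀ·S⁻¹ = [-55287/176483; -6207/352966; -57775/352966]
step 2: x' = x̄ + K·y = [-543893/352966, -1697141/352966, 1039681/176483]
step 2: P' = (I − K·H)·P̄ = [1168227/176483 -334461/176483 -723192/176483; -334461/176483 2090934/176483 -1750266/176483; -723192/176483 -1750266/176483 2531233/176483]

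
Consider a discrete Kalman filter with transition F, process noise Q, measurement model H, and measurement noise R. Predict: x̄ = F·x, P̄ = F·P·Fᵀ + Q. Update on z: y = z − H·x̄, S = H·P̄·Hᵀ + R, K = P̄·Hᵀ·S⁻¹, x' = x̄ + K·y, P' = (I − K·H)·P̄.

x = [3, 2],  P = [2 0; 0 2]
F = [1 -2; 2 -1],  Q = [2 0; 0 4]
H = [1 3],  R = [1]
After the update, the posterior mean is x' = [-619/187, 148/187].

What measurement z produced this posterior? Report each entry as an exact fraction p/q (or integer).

z = [-1]

x̄ = F·x = [-1, 4]
P̄ = F·P·Fᵀ + Q = [12 8; 8 14]
S = H·P̄·Hᵀ + R = [187]
K = P̄·Hᵀ·S⁻¹ = [36/187; 50/187]
x' − x̄ = [-432/187, -600/187] = K·y
y = (KᵀK)⁻¹·Kᵀ·(x' − x̄) = [-12]
z = y + H·x̄ = [-12] + [11] = [-1]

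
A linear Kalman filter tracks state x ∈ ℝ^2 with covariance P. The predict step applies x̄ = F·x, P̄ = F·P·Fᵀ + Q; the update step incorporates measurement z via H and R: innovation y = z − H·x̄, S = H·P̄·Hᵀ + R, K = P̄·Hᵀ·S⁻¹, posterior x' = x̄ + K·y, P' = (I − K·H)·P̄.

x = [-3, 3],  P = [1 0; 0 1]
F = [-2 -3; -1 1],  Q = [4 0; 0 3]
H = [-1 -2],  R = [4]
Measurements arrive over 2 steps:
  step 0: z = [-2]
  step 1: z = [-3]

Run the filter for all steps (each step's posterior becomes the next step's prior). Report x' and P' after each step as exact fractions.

step 0: x' = [-216/37, 159/37], P' = [404/37 -172/37; -172/37 104/37]
step 1: x' = [-6957/1483, 6000/1483], P' = [14352/1483 -6534/1483; -6534/1483 4392/1483]

step 0: x̄ = F·x = [-3, 6]
step 0: P̄ = F·P·Fᵀ + Q = [17 -1; -1 5]
step 0: y = z − H·x̄ = [7]
step 0: S = H·P̄·Hᵀ + R = [37]
step 0: K = P̄·Hᵀ·S⁻¹ = [-15/37; -9/37]
step 0: x' = x̄ + K·y = [-216/37, 159/37]
step 0: P' = (I − K·H)·P̄ = [404/37 -172/37; -172/37 104/37]
step 1: x̄ = F·x = [-45/37, 375/37]
step 1: P̄ = F·P·Fᵀ + Q = [636/37 324/37; 324/37 963/37]
step 1: y = z − H·x̄ = [594/37]
step 1: S = H·P̄·Hᵀ + R = [5932/37]
step 1: K = P̄·Hᵀ·S⁻¹ = [-321/1483; -1125/2966]
step 1: x' = x̄ + K·y = [-6957/1483, 6000/1483]
step 1: P' = (I − K·H)·P̄ = [14352/1483 -6534/1483; -6534/1483 4392/1483]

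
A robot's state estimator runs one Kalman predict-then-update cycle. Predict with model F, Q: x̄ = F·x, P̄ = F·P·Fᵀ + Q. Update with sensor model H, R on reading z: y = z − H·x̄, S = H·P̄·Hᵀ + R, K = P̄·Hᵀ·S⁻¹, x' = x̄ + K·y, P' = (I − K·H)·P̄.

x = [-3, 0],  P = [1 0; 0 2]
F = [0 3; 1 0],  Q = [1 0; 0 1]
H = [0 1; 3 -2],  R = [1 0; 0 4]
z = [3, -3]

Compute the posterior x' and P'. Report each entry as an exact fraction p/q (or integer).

x' = [-171/533, 537/533]
P' = [380/533 228/533; 228/533 350/533]

x̄ = F·x = [0, -3]
P̄ = F·P·Fᵀ + Q = [19 0; 0 2]
y = z − H·x̄ = [6, -9]
S = H·P̄·Hᵀ + R = [3 -4; -4 183]
K = P̄·Hᵀ·S⁻¹ = [228/533 171/533; 350/533 -4/533]
x' = x̄ + K·y = [-171/533, 537/533]
P' = (I − K·H)·P̄ = [380/533 228/533; 228/533 350/533]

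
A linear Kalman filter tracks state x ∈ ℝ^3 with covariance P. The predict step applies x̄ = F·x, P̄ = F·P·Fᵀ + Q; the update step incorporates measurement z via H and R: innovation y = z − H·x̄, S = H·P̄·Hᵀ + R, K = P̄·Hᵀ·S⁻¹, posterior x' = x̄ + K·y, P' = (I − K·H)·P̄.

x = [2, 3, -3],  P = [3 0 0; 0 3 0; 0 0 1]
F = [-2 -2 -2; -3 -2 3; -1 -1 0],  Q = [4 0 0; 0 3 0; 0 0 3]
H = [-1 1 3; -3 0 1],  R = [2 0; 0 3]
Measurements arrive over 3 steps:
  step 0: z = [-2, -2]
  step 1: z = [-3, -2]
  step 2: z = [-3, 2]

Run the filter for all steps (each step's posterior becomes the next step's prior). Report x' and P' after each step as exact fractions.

step 0: x̄ = F·x = [-4, -21, -5]
step 0: P̄ = F·P·Fᵀ + Q = [32 24 12; 24 51 15; 12 15 9]
step 0: y = z − H·x̄ = [30, -9]
step 0: S = H·P̄·Hᵀ + R = [136 -54; -54 228]
step 0: K = P̄·Hᵀ·S⁻¹ = [154/2341 -826/2341; 2223/4682 -322/2341; 897/4682 -171/2341]
step 0: x' = x̄ + K·y = [2690/2341, -12918/2341, 3289/2341]
step 0: P' = (I − K·H)·P̄ = [1216/2341 -1986/2341 1170/2341; -1986/2341 21009/2341 -6924/2341; 1170/2341 -6924/2341 2997/2341]
step 1: x̄ = F·x = [13878/2341, 27633/2341, 10228/2341]
step 1: P̄ = F·P·Fᵀ + Q = [48332/2341 67338/2341 24998/2341; 67338/2341 167172/2341 52998/2341; 24998/2341 52998/2341 25276/2341]
step 1: y = z − H·x̄ = [-51462/2341, 26724/2341]
step 1: S = H·P̄·Hᵀ + R = [480994/2341 -178172/2341; -178172/2341 317299/2341]
step 1: K = P̄·Hᵀ·S⁻¹ = [1803892/25816671 -8750566/25816671; 439630/956173 -202192/956173; 190534/956173 -42834/956173]
step 1: x' = x̄ + K·y = [4499750/8605557, -685899/956173, -499880/956173]
step 1: P' = (I − K·H)·P̄ = [12026944/25816671 -513062/956173 364042/956173; -513062/956173 6803484/956173 -2145762/956173; 364042/956173 -2145762/956173 963624/956173]
step 2: x̄ = F·x = [12344522/8605557, -4883276/2868519, 1673341/8605557]
step 2: P̄ = F·P·Fᵀ + Q = [494549212/25816671 209391752/8605557 239818448/25816671; 209391752/8605557 167411089/2868519 159508306/8605557; 239818448/25816671 159508306/8605557 245465677/25816671]
step 2: y = z − H·x̄ = [-3842344/8605557, 52571339/8605557]
step 2: S = H·P̄·Hᵀ + R = [4437961756/25816671 -1584140663/25816671; -1584140663/25816671 3334947910/25816671]
step 2: K = P̄·Hᵀ·S⁻¹ = [4839517388/68011809903 -23067406172/68011809903; 3375508980/7556867767 -11077765317/52898074369; 1537737193/7556867767 -2405193951/52898074369]
step 2: x' = x̄ + K·y = [-45517824902/68011809903, -168276116655/52898074369, -9213506672/52898074369]
step 2: P' = (I − K·H)·P̄ = [31559905436/68011809903 -3910394796/7556867767 2830833088/7556867767; -3910394796/7556867767 365939122149/52898074369 -115351586667/52898074369; 2830833088/7556867767 -115351586667/52898074369 52231912995/52898074369]

step 0: x' = [2690/2341, -12918/2341, 3289/2341], P' = [1216/2341 -1986/2341 1170/2341; -1986/2341 21009/2341 -6924/2341; 1170/2341 -6924/2341 2997/2341]
step 1: x' = [4499750/8605557, -685899/956173, -499880/956173], P' = [12026944/25816671 -513062/956173 364042/956173; -513062/956173 6803484/956173 -2145762/956173; 364042/956173 -2145762/956173 963624/956173]
step 2: x' = [-45517824902/68011809903, -168276116655/52898074369, -9213506672/52898074369], P' = [31559905436/68011809903 -3910394796/7556867767 2830833088/7556867767; -3910394796/7556867767 365939122149/52898074369 -115351586667/52898074369; 2830833088/7556867767 -115351586667/52898074369 52231912995/52898074369]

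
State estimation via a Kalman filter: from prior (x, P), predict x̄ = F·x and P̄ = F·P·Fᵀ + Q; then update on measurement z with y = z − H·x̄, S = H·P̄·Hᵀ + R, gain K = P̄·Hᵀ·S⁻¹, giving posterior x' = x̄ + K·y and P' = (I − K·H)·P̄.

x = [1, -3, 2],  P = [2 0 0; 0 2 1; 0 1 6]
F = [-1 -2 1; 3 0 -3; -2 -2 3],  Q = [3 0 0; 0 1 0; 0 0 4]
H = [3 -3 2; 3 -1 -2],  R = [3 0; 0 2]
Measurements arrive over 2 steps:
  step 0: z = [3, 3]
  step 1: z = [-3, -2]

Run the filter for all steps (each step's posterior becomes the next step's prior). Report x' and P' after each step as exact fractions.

step 0: x̄ = F·x = [7, -3, 10]
step 0: P̄ = F·P·Fᵀ + Q = [15 -18 22; -18 73 -60; 22 -60 62]
step 0: y = z − H·x̄ = [-47, -1]
step 0: S = H·P̄·Hᵀ + R = [2351 82; 82 62]
step 0: K = P̄·Hᵀ·S⁻¹ = [1218/23173 10981/46346; -11896/69519 15769/139038; 3796/23173 -4273/23173]
step 0: x' = x̄ + K·y = [198949/46346, 228447/46346, 57591/23173]
step 0: P' = (I − K·H)·P̄ = [138203/46346 199987/46346 48165/23173; 199987/46346 909901/139038 71537/23173; 48165/23173 71537/23173 40752/23173]
step 1: x̄ = F·x = [-540661/46346, 251301/46346, -254623/23173]
step 1: P̄ = F·P·Fᵀ + Q = [4820815/139038 -422619/46346 1961699/69519; -422619/46346 289769/46346 -229641/23173; 1961699/69519 -229641/23173 2117972/69519]
step 1: y = z − H·x̄ = [1627670/23173, 381050/23173]
step 1: S = H·P̄·Hᵀ + R = [77504171/69519 19377190/69519; 19377190/69519 8246738/69519]
step 1: K = P̄·Hᵀ·S⁻¹ = [75021847/632155957 251757739/1264311914; -138270427/1896467871 208895083/3792935742; 132348310/632155957 -131750236/632155957]
step 1: x' = x̄ + K·y = [-70261339/1264311914, 4577158417/3792935742, 183597293/632155957]
step 1: P' = (I − K·H)·P̄ = [691240598/632155957 917655077/632155957 452154489/632155957; 917655077/632155957 4180926896/1896467871 644845619/632155957; 452154489/632155957 644845619/632155957 487559160/632155957]

step 0: x' = [198949/46346, 228447/46346, 57591/23173], P' = [138203/46346 199987/46346 48165/23173; 199987/46346 909901/139038 71537/23173; 48165/23173 71537/23173 40752/23173]
step 1: x' = [-70261339/1264311914, 4577158417/3792935742, 183597293/632155957], P' = [691240598/632155957 917655077/632155957 452154489/632155957; 917655077/632155957 4180926896/1896467871 644845619/632155957; 452154489/632155957 644845619/632155957 487559160/632155957]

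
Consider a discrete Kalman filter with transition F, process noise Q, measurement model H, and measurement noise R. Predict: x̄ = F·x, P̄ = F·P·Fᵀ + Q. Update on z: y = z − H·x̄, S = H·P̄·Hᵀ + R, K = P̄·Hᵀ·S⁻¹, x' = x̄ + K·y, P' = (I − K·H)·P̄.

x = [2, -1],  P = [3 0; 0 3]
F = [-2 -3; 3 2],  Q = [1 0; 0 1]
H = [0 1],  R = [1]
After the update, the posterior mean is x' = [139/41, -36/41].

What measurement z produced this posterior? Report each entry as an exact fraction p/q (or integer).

x̄ = F·x = [-1, 4]
P̄ = F·P·Fᵀ + Q = [40 -36; -36 40]
S = H·P̄·Hᵀ + R = [41]
K = P̄·Hᵀ·S⁻¹ = [-36/41; 40/41]
x' − x̄ = [180/41, -200/41] = K·y
y = (KᵀK)⁻¹·Kᵀ·(x' − x̄) = [-5]
z = y + H·x̄ = [-5] + [4] = [-1]

z = [-1]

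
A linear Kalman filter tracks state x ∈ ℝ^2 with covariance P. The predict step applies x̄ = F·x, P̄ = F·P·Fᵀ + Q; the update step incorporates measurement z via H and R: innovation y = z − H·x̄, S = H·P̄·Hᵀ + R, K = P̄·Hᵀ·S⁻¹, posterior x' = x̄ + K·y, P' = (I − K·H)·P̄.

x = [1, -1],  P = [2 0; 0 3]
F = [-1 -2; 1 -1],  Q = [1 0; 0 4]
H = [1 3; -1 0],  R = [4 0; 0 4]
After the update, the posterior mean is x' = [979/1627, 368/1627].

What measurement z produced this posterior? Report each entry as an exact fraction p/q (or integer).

z = [1, -1]

x̄ = F·x = [1, 2]
P̄ = F·P·Fᵀ + Q = [15 4; 4 9]
S = H·P̄·Hᵀ + R = [124 -27; -27 19]
K = P̄·Hᵀ·S⁻¹ = [108/1627 -1131/1627; 481/1627 341/1627]
x' − x̄ = [-648/1627, -2886/1627] = K·y
y = (KᵀK)⁻¹·Kᵀ·(x' − x̄) = [-6, 0]
z = y + H·x̄ = [-6, 0] + [7, -1] = [1, -1]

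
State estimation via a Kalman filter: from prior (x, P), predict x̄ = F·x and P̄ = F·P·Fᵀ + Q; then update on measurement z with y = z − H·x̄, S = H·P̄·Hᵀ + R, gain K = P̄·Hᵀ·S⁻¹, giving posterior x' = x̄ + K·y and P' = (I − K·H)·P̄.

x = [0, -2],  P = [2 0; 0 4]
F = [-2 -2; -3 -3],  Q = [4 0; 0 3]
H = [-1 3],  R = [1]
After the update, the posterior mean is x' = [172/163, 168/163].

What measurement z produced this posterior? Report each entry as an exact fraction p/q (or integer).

x̄ = F·x = [4, 6]
P̄ = F·P·Fᵀ + Q = [28 36; 36 57]
S = H·P̄·Hᵀ + R = [326]
K = P̄·Hᵀ·S⁻¹ = [40/163; 135/326]
x' − x̄ = [-480/163, -810/163] = K·y
y = (KᵀK)⁻¹·Kᵀ·(x' − x̄) = [-12]
z = y + H·x̄ = [-12] + [14] = [2]

z = [2]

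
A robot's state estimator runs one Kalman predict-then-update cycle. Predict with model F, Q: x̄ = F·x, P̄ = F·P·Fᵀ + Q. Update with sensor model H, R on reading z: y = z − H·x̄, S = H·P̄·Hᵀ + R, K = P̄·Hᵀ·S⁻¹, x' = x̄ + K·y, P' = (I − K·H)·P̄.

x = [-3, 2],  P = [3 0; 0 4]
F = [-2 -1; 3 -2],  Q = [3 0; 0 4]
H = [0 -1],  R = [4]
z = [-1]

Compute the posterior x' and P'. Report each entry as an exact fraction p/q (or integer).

x' = [64/51, -5/51]
P' = [869/51 -40/51; -40/51 188/51]

x̄ = F·x = [4, -13]
P̄ = F·P·Fᵀ + Q = [19 -10; -10 47]
y = z − H·x̄ = [-14]
S = H·P̄·Hᵀ + R = [51]
K = P̄·Hᵀ·S⁻¹ = [10/51; -47/51]
x' = x̄ + K·y = [64/51, -5/51]
P' = (I − K·H)·P̄ = [869/51 -40/51; -40/51 188/51]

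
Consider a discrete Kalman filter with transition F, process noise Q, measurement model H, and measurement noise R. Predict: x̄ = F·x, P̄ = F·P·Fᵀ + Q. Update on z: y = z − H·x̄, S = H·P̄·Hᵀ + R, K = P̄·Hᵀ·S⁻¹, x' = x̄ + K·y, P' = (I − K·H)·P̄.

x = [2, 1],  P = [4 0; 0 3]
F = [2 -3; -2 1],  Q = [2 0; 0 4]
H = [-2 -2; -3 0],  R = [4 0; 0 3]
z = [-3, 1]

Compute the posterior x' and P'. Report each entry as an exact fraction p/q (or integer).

x̄ = F·x = [1, -3]
P̄ = F·P·Fᵀ + Q = [45 -25; -25 23]
y = z − H·x̄ = [-7, 4]
S = H·P̄·Hᵀ + R = [76 120; 120 408]
K = P̄·Hᵀ·S⁻¹ = [-5/692 -455/1384; -307/692 435/1384]
x' = x̄ + K·y = [-183/692, 943/692]
P' = (I − K·H)·P̄ = [455/1384 -435/1384; -435/1384 1663/1384]

x' = [-183/692, 943/692]
P' = [455/1384 -435/1384; -435/1384 1663/1384]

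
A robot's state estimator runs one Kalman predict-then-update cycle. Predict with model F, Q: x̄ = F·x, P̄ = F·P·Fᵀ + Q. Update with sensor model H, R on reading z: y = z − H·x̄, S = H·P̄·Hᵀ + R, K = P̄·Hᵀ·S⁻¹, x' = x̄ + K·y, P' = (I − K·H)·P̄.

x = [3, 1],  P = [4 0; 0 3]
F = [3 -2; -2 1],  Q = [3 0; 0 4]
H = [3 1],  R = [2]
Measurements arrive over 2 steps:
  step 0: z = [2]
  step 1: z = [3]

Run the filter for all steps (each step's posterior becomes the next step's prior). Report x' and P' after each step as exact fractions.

step 0: x' = [203/152, -291/152], P' = [375/304 -879/304; -879/304 2503/304]
step 1: x' = [110863/76256, -98981/76256], P' = [172185/152512 -394291/152512; -394291/152512 1119889/152512]

step 0: x̄ = F·x = [7, -5]
step 0: P̄ = F·P·Fᵀ + Q = [51 -30; -30 23]
step 0: y = z − H·x̄ = [-14]
step 0: S = H·P̄·Hᵀ + R = [304]
step 0: K = P̄·Hᵀ·S⁻¹ = [123/304; -67/304]
step 0: x' = x̄ + K·y = [203/152, -291/152]
step 0: P' = (I − K·H)·P̄ = [375/304 -879/304; -879/304 2503/304]
step 1: x̄ = F·x = [1191/152, -697/152]
step 1: P̄ = F·P·Fᵀ + Q = [24847/304 -13409/304; -13409/304 8735/304]
step 1: y = z − H·x̄ = [-605/38]
step 1: S = H·P̄·Hᵀ + R = [9532/19]
step 1: K = P̄·Hᵀ·S⁻¹ = [15283/38128; -7873/38128]
step 1: x' = x̄ + K·y = [110863/76256, -98981/76256]
step 1: P' = (I − K·H)·P̄ = [172185/152512 -394291/152512; -394291/152512 1119889/152512]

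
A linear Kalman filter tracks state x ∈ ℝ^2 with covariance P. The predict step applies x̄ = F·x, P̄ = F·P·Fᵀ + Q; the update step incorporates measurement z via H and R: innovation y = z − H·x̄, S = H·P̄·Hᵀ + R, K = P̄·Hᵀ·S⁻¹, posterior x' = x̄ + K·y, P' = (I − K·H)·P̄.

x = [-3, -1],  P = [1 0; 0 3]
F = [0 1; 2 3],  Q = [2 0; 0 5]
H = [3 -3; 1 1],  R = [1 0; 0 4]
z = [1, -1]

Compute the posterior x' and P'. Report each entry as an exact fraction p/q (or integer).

x' = [-283/1485, -94/165]
P' = [3683/4455 389/495; 389/495 47/55]

x̄ = F·x = [-1, -9]
P̄ = F·P·Fᵀ + Q = [5 9; 9 36]
y = z − H·x̄ = [-23, 9]
S = H·P̄·Hᵀ + R = [208 -93; -93 63]
K = P̄·Hᵀ·S⁻¹ = [182/1485 1796/4455; -34/165 203/495]
x' = x̄ + K·y = [-283/1485, -94/165]
P' = (I − K·H)·P̄ = [3683/4455 389/495; 389/495 47/55]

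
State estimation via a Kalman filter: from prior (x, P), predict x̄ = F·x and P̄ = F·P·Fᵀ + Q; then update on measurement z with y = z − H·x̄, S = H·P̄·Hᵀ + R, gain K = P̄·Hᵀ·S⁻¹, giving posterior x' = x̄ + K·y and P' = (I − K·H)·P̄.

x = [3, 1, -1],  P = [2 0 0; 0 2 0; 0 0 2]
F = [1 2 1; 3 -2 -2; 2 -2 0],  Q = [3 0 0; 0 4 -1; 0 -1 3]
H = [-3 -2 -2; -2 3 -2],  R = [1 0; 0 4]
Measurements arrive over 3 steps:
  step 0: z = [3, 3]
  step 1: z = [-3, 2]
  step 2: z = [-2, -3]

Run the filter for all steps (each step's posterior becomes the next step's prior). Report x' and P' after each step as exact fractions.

step 0: x' = [42133/52162, -3923/26081, -130803/52162], P' = [263755/52162 -29506/26081 -333683/52162; -29506/26081 11686/26081 34891/26081; -333683/52162 34891/26081 217352/26081]
step 1: x' = [-594490049/5777468165, 6192665846/5777468165, 3172943419/5777468165], P' = [36585967301/17332404495 -2935217738/5777468165 -45378293726/17332404495; -2935217738/5777468165 1826638932/5777468165 3118497778/5777468165; -45378293726/17332404495 3118497778/5777468165 60345691631/17332404495]
step 2: x' = [850587738536134/413247860938499, -259027953718695/413247860938499, -602397989028704/413247860938499], P' = [2607397879116736/1239743582815497 -626349345650750/1239743582815497 -3233839246308623/1239743582815497; -626349345650750/1239743582815497 390658295238712/1239743582815497 664803589976872/1239743582815497; -3233839246308623/1239743582815497 664803589976872/1239743582815497 4301316161704135/1239743582815497]

step 0: x̄ = F·x = [4, 9, 4]
step 0: P̄ = F·P·Fᵀ + Q = [15 -6 -4; -6 38 19; -4 19 19]
step 0: y = z − H·x̄ = [41, -8]
step 0: S = H·P̄·Hᵀ + R = [396 -110; -110 294]
step 0: K = P̄·Hᵀ·S⁻¹ = [-5875/52162 -845/4742; -4636/26081 552/2371; -7923/52162 83/2371]
step 0: x' = x̄ + K·y = [42133/52162, -3923/26081, -130803/52162]
step 0: P' = (I − K·H)·P̄ = [263755/52162 -29506/26081 -333683/52162; -29506/26081 11686/26081 34891/26081; -333683/52162 34891/26081 217352/26081]
step 1: x̄ = F·x = [-52181/26081, 403697/52162, 49979/26081]
step 1: P̄ = F·P·Fᵀ + Q = [324147/52162 -580027/26081 -245466/26081; -580027/26081 9685343/52162 1913918/26081; -245466/26081 1913918/26081 888545/26081]
step 1: y = z − H·x̄ = [268869/26081, -1115575/52162]
step 1: S = H·P̄·Hᵀ + R = [59630073/52162 -27911769/26081; -27911769/26081 59840843/52162]
step 1: K = P̄·Hᵀ·S⁻¹ = [-1390008023/17332404495 -736025566/5777468165; -1084620206/5777468165 1278339179/5777468165; -3267488752/17332404495 -155692984/5777468165]
step 1: x' = x̄ + K·y = [-594490049/5777468165, 6192665846/5777468165, 3172943419/5777468165]
step 1: P' = (I − K·H)·P̄ = [36585967301/17332404495 -2935217738/5777468165 -45378293726/17332404495; -2935217738/5777468165 1826638932/5777468165 3118497778/5777468165; -45378293726/17332404495 3118497778/5777468165 60345691631/17332404495]
step 2: x̄ = F·x = [14963785062/5777468165, -2930669811/825352595, -2714862358/1155493633]
step 2: P̄ = F·P·Fᵀ + Q = [27430437543/5777468165 -8075572149/825352595 -5055107542/1155493633; -8075572149/825352595 198136723907/2476057785 15174135625/495211557; -5055107542/1155493633 15174135625/495211557 58141195117/3466480899]
step 2: y = z − H·x̄ = [-34841582078/5777468165, 9398121616/1155493633]
step 2: S = H·P̄·Hᵀ + R = [8772400825784/17332404495 -1527538235077/3466480899; -1527538235077/3466480899 1819845338197/3466480899]
step 2: K = P̄·Hᵀ·S⁻¹ = [-101816453431462/1239743582815497 -156541325642119/1239743582815497; -231875733478918/1239743582815497 273766599265973/1239743582815497; -230721764436145/1239743582815497 -35135765215102/1239743582815497]
step 2: x' = x̄ + K·y = [850587738536134/413247860938499, -259027953718695/413247860938499, -602397989028704/413247860938499]
step 2: P' = (I − K·H)·P̄ = [2607397879116736/1239743582815497 -626349345650750/1239743582815497 -3233839246308623/1239743582815497; -626349345650750/1239743582815497 390658295238712/1239743582815497 664803589976872/1239743582815497; -3233839246308623/1239743582815497 664803589976872/1239743582815497 4301316161704135/1239743582815497]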